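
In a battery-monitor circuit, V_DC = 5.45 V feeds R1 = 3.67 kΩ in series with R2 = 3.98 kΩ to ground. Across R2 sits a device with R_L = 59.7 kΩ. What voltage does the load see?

First combine the lower leg with the load: R2 ‖ R_L = 3.731 kΩ.
Voltage divider with the loaded lower leg: V_out = 5.45 × 3.731/(3.67 + 3.731) = 5.45 × 0.5041 = 2.748 V.

V_out ≈ 2.75 V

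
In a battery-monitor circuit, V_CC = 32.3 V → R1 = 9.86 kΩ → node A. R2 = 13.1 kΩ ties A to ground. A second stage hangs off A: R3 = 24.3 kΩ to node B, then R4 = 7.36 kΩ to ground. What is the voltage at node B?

V_B ≈ 3.64 V

Node A sees R2 in parallel with the series input of stage 2, R3 + R4 = 31.66 kΩ.
Effective lower resistance at A: R2 ‖ 31.66 = 9.266 kΩ.
So V_A = 32.3 × 0.4845 = 15.65 V.
V_B = V_A × 0.2325 = 3.638 V.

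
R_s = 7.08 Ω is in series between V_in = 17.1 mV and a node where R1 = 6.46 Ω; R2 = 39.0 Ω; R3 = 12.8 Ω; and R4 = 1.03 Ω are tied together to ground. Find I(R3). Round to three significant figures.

Combine the parallel branches: R_p = (1/6.46 + 1/39.0 + 1/12.8 + 1/1.03)⁻¹ = 0.8134 Ω.
V_A by voltage divider: V_A = 17.1 × 0.8134/(7.08 + 0.8134) = 1.762 mV.
I(R3) = V_A / R3 = 1.762/12.8 = 0.1377 mA.

I ≈ 0.138 mA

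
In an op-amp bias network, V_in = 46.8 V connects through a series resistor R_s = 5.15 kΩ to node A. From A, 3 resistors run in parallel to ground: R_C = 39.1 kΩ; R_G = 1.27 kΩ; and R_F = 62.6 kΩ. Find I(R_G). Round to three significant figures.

I ≈ 6.99 mA

Equivalent of the parallel group: R_p = 1.206 kΩ.
V_A by voltage divider: V_A = 46.8 × 1.206/(5.15 + 1.206) = 8.882 V.
I(R_G) = V_A / R_G = 8.882/1.27 = 6.994 mA.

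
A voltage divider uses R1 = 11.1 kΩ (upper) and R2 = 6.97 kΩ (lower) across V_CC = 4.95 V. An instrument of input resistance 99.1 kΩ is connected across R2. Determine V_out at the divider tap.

V_out ≈ 1.83 V

First combine the lower leg with the load: R2 ‖ R_L = 6.512 kΩ.
Now apply the divider: V_out = 4.95 × 0.3697 = 1.830 V.
(Unloaded it would be 1.91 V; the load pulls it down.)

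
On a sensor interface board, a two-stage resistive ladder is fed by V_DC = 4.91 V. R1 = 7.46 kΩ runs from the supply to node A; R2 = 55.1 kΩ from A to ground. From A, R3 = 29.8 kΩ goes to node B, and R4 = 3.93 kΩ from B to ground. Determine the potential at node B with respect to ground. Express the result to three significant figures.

V_B ≈ 0.422 V

The second stage (R3 + R4 = 33.73 kΩ) loads node A in parallel with R2.
Effective lower resistance at A: R2 ‖ 33.73 = 20.92 kΩ.
First divider: V_A = V_DC · 20.92/(7.46 + 20.92) = 3.619 V.
Then the unloaded second divider: V_B = V_A × R4/(R3+R4) = 3.619 × 0.1165 = 0.4217 V.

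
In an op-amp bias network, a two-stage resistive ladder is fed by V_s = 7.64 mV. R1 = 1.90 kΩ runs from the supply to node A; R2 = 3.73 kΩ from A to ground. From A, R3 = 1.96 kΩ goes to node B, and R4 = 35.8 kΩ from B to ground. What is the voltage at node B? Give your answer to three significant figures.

The second stage (R3 + R4 = 37.76 kΩ) loads node A in parallel with R2.
Effective lower resistance at A: R2 ‖ 37.76 = 3.395 kΩ.
V_A = 7.64 × 3.395/(1.90 + 3.395) = 4.898 mV.
Stage 2 is unloaded, so V_B = V_A · R4/(R3+R4) = 4.898 × 35.8/37.76 = 4.644 mV.

V_B ≈ 4.64 mV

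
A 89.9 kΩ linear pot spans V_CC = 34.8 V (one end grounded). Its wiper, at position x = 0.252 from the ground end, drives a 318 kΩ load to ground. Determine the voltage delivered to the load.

Split the track: R_lower = x·R_p = 22.65 kΩ, R_upper = (1−x)·R_p = 67.25 kΩ.
(x·R_p) ‖ R_L = 21.15 kΩ.
Loaded-divider output: V_out = 34.8 × 0.2393 = 8.326 V.

V_out ≈ 8.33 V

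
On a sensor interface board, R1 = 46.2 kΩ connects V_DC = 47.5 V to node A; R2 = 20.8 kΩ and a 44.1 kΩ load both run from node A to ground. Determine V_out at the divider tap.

R2 ‖ R_L = (20.8 × 44.1)/(20.8 + 44.1) = 14.13 kΩ.
Then V_out = V_DC · R2'/(R1 + R2') = 47.5 × 14.13/60.33 = 11.13 V.
(Unloaded it would be 14.7 V; the load pulls it down.)

V_out ≈ 11.1 V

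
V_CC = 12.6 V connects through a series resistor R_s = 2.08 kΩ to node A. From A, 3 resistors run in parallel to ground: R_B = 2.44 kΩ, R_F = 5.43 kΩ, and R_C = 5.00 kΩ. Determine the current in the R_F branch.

I ≈ 0.875 mA

Combine the parallel branches: R_p = (1/2.44 + 1/5.43 + 1/5.00)⁻¹ = 1.259 kΩ.
V_A by voltage divider: V_A = 12.6 × 1.259/(2.08 + 1.259) = 4.752 V.
I(R_F) = V_A / R_F = 4.752/5.43 = 0.8751 mA.
(Check via current divider: I_total = 3.773 mA; share G_k/ΣG = 0.2319 → same result.)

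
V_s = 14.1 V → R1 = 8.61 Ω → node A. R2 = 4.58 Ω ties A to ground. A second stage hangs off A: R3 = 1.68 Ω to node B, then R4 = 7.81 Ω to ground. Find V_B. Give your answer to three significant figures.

The second stage (R3 + R4 = 9.490 Ω) loads node A in parallel with R2.
R2 ‖ (R3+R4) = 3.089 Ω.
V_A = 14.1 × 3.089/(8.61 + 3.089) = 3.723 V.
Then the unloaded second divider: V_B = V_A × R4/(R3+R4) = 3.723 × 0.8230 = 3.064 V.

V_B ≈ 3.06 V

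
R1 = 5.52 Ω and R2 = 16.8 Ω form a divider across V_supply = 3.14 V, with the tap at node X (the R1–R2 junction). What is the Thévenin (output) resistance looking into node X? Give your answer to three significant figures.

R_th ≈ 4.15 Ω

With V_supply suppressed (replaced by a short), R_th = R1 ‖ R2 = (5.520 × 16.8)/(5.520 + 16.8) = 4.155 Ω.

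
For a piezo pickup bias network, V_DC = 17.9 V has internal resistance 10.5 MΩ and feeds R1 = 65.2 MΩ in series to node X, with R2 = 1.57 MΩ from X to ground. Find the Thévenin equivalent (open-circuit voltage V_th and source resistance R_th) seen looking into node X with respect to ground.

V_th ≈ 0.364 V, R_th ≈ 1.54 MΩ

R1' = 10.5 + 65.2 = 75.70 MΩ (source resistance + R1).
V_th is the unloaded tap voltage: V_DC · R2/(R1'+R2) = 17.9 × 0.02032 = 0.3637 V.
Looking into X with the source shorted: R_th = R1'·R2/(R1'+R2) = 75.70 × 1.57/77.27 = 1.538 MΩ.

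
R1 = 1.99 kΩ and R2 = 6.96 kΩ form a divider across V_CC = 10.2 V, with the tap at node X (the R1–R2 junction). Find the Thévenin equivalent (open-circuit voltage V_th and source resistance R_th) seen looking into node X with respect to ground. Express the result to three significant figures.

V_th is the unloaded tap voltage: V_CC · R2/(R1+R2) = 10.2 × 0.7777 = 7.932 V.
With V_CC suppressed (replaced by a short), R_th = R1 ‖ R2 = (1.990 × 6.96)/(1.990 + 6.96) = 1.548 kΩ.

V_th ≈ 7.93 V, R_th ≈ 1.55 kΩ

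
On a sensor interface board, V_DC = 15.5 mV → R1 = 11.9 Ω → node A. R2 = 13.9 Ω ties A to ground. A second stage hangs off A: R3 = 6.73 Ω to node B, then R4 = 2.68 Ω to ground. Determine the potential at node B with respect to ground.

V_B ≈ 1.41 mV

The second stage (R3 + R4 = 9.410 Ω) loads node A in parallel with R2.
Effective lower resistance at A: R2 ‖ 9.410 = 5.611 Ω.
V_A = 15.5 × 5.611/(11.9 + 5.611) = 4.967 mV.
Then the unloaded second divider: V_B = V_A × R4/(R3+R4) = 4.967 × 0.2848 = 1.415 mV.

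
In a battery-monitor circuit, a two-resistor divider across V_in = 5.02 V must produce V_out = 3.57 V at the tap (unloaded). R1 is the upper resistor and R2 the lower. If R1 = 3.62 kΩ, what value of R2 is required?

R2 ≈ 8.91 kΩ

The divider ratio is R2/(R1+R2) = 3.57/5.02 = 0.7112.
Rearranging, R2 = R1·k/(1−k) = 3.62 × 2.462 = 8.913 kΩ.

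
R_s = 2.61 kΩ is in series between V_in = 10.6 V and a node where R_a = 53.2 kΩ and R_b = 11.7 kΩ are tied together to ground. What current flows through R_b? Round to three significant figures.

I ≈ 0.712 mA

Parallel bank: R_p = 1/(1/53.2 + 1/11.7) = 9.591 kΩ.
Node voltage V_A = V_in · R_p/(R_s + R_p) = 10.6 × 0.7861 = 8.332 V.
I(R_b) = V_A / R_b = 8.332/11.7 = 0.7122 mA.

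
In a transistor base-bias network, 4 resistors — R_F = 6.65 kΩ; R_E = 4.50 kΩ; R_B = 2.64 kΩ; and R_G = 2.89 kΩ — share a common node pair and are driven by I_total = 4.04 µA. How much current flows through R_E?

Conductances: ΣG = 1/6.65 + 1/4.50 + 1/2.64 + 1/2.89 = 1.097 (1/kΩ).
Current divider: I(R_E) = I_total · G_k/ΣG = 4.04 × (0.2222/1.097) = 4.04 × 0.2025 = 0.8181 µA.

I ≈ 0.818 µA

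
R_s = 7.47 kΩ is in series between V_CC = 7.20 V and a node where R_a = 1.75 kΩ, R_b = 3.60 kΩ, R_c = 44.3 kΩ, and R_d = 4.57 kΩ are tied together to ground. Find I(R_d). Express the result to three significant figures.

Combine the parallel branches: R_p = (1/1.75 + 1/3.60 + 1/44.3 + 1/4.57)⁻¹ = 0.9169 kΩ.
Node voltage V_A = V_CC · R_p/(R_s + R_p) = 7.20 × 0.1093 = 0.7872 V.
I(R_d) = V_A / R_d = 0.7872/4.57 = 0.1722 mA.

I ≈ 0.172 mA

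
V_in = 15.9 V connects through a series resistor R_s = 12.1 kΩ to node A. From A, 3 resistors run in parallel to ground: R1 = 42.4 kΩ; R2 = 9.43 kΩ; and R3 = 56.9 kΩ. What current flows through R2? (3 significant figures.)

I ≈ 0.606 mA

Parallel bank: R_p = 1/(1/42.4 + 1/9.43 + 1/56.9) = 6.793 kΩ.
V_A = 15.9 × 6.793/18.89 = 5.717 V.
Branch current I = V_A/R2 = 5.717/9.43 = 0.6063 mA.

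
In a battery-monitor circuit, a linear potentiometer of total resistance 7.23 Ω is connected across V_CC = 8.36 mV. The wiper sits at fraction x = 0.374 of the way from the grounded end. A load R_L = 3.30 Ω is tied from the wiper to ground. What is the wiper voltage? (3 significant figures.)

Split the track: R_lower = x·R_p = 2.704 Ω, R_upper = (1−x)·R_p = 4.526 Ω.
(x·R_p) ‖ R_L = 1.486 Ω.
Then V_out = V_CC · 1.486/(4.526 + 1.486) = 2.067 mV.

V_out ≈ 2.07 mV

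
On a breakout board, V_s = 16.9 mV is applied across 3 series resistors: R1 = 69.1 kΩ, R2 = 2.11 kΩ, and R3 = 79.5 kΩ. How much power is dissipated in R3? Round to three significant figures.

P ≈ 1.00 nW

The common current is I = 16.9/150.7 = 0.1121 µA.
P(R3) = I²·R3 = (0.1121)² × 79.5 = 0.9997 nW.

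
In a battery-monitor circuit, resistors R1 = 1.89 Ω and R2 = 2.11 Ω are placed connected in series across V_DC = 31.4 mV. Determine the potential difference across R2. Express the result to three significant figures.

Series total: ΣR = 1.89 + 2.11 = 4.000 Ω.
Voltage divider: V = V_DC · (2.110 / 4.000) = 31.4 × 0.5275 = 16.56 mV.

V ≈ 16.6 mV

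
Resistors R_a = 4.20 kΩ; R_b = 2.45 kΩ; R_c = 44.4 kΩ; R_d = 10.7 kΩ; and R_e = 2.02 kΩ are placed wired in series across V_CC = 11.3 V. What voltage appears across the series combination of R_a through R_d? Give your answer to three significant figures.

V ≈ 10.9 V

ΣR = 4.20 + 2.45 + 44.4 + 10.7 + 2.02 = 63.77 kΩ.
R_{R_a..R_d} = 4.20 + 2.45 + 44.4 + 10.7 = 61.75 kΩ.
V = V_CC · R/ΣR = 11.3 × 0.9683 = 10.94 V.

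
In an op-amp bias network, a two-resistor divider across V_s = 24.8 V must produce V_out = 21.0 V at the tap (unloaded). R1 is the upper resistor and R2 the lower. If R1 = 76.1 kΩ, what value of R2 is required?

R2 ≈ 421 kΩ

V_out/V_s = R2/(R1+R2) = 0.8468.
Rearranging, R2 = R1·k/(1−k) = 76.1 × 5.526 = 420.6 kΩ.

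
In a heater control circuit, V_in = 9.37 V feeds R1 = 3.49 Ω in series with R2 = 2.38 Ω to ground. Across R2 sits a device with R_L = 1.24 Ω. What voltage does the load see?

The load sits in parallel with R2, giving an effective lower resistance R2' = R2·R_L/(R2+R_L) = 0.8152 Ω.
Now apply the divider: V_out = 9.37 × 0.1894 = 1.774 V.
(Unloaded it would be 3.80 V; the load pulls it down.)

V_out ≈ 1.77 V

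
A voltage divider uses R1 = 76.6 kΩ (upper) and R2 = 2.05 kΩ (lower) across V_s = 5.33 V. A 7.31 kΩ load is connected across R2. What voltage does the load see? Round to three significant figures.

V_out ≈ 0.109 V

First combine the lower leg with the load: R2 ‖ R_L = 1.601 kΩ.
Now apply the divider: V_out = 5.33 × 0.02047 = 0.1091 V.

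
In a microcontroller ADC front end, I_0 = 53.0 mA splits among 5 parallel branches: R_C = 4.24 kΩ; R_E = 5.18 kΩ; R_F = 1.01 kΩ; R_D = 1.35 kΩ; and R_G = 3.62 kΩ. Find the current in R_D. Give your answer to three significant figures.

I ≈ 16.1 mA

Total conductance ΣG = 1/4.24 + 1/5.18 + 1/1.01 + 1/1.35 + 1/3.62 = 2.436 (units of 1/kΩ).
R_D takes the fraction G_k/ΣG = 0.7407/2.436 = 0.3041, so I = 53.0 × 0.3041 = 16.12 mA.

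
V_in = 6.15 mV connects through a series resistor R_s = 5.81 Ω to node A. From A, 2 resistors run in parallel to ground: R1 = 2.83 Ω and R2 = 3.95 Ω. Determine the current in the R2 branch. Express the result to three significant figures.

Parallel bank: R_p = 1/(1/2.83 + 1/3.95) = 1.649 Ω.
V_A = 6.15 × 1.649/7.459 = 1.359 mV.
Branch current I = V_A/R2 = 1.359/3.95 = 0.3442 mA.
(Equivalently: I_total = 0.8245 mA, then current-divider fraction G_k/ΣG = 0.4174.)

I ≈ 0.344 mA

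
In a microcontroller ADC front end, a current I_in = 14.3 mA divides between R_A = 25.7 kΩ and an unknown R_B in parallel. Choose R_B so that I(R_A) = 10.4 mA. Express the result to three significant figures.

R_B ≈ 68.5 kΩ

The fraction through R_A equals R_B/(R_A+R_B).
With f = 0.7273, R_B = R_A · f/(1−f) = 25.7 × 2.667 = 68.53 kΩ.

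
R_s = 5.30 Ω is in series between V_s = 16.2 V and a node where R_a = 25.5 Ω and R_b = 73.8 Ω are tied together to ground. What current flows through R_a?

Parallel bank: R_p = 1/(1/25.5 + 1/73.8) = 18.95 Ω.
V_A by voltage divider: V_A = 16.2 × 18.95/(5.30 + 18.95) = 12.66 V.
Branch current I = V_A/R_a = 12.66/25.5 = 0.4965 A.

I ≈ 0.496 A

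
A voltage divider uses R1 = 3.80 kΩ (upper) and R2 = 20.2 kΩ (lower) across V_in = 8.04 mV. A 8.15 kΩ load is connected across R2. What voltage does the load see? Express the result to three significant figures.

First combine the lower leg with the load: R2 ‖ R_L = 5.807 kΩ.
Then V_out = V_in · R2'/(R1 + R2') = 8.04 × 5.807/9.607 = 4.860 mV.

V_out ≈ 4.86 mV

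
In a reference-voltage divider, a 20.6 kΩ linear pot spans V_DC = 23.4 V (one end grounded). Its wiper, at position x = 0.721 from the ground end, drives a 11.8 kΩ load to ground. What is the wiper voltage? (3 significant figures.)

The pot divides into 5.747 kΩ above the wiper and 14.85 kΩ below.
R_L loads the lower segment: effective lower R = 6.576 kΩ.
V_out = 23.4 × 6.576/(5.747 + 6.576) = 12.49 V.

V_out ≈ 12.5 V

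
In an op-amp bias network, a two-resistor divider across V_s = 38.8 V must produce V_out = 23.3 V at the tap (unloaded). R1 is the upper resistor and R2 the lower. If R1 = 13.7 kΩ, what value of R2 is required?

R2 ≈ 20.6 kΩ

Required fraction k = V_out/V_s = 0.6005.
So R2 = R1 · V_out/(V_s − V_out) = 13.7 × 23.3/(38.8 − 23.3) = 13.7 × 1.503 = 20.59 kΩ.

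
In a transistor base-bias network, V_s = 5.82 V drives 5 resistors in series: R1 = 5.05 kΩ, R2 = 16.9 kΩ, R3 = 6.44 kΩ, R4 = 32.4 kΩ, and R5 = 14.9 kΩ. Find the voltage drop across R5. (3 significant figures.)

Series total: ΣR = 5.05 + 16.9 + 6.44 + 32.4 + 14.9 = 75.69 kΩ.
Voltage divider: V = V_s · (14.90 / 75.69) = 5.82 × 0.1969 = 1.146 V.

V ≈ 1.15 V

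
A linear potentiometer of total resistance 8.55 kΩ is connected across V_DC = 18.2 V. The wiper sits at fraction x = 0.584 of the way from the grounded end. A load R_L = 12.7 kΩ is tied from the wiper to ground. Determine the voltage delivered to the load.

The pot divides into 3.557 kΩ above the wiper and 4.993 kΩ below.
(x·R_p) ‖ R_L = 3.584 kΩ.
V_out = 18.2 × 3.584/(3.557 + 3.584) = 9.135 V.

V_out ≈ 9.13 V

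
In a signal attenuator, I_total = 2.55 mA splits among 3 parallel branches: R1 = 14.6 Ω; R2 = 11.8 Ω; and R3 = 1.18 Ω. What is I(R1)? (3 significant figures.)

ΣG = 1/14.6 + 1/11.8 + 1/1.18 = 1.001.
By the current-divider rule, I = I_total · G_k/ΣG = 2.55 × 0.06845 = 0.1745 mA.

I ≈ 0.175 mA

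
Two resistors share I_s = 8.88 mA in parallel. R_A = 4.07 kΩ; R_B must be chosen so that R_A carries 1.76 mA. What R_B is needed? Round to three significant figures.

R_B ≈ 1.01 kΩ

Two-branch current divider: I_A = I_s · R_B/(R_A + R_B).
1.76/8.88 = R_B/(R_A + R_B) → R_B = R_A · (0.1982)/(1 − 0.1982) = 4.07 × 0.2472 = 1.006 kΩ.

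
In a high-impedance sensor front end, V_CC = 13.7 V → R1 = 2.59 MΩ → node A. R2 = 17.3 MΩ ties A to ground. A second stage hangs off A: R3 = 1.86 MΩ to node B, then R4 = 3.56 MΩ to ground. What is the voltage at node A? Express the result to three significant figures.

The second stage (R3 + R4 = 5.420 MΩ) loads node A in parallel with R2.
R2 ‖ (R3+R4) = 4.127 MΩ.
V_A = 13.7 × 4.127/(2.59 + 4.127) = 8.417 V.

V_A ≈ 8.42 V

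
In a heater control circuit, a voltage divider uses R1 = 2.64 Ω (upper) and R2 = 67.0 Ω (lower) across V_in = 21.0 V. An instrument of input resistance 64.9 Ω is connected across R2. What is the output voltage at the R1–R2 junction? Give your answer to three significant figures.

V_out ≈ 19.4 V

First combine the lower leg with the load: R2 ‖ R_L = 32.97 Ω.
Then V_out = V_in · R2'/(R1 + R2') = 21.0 × 32.97/35.61 = 19.44 V.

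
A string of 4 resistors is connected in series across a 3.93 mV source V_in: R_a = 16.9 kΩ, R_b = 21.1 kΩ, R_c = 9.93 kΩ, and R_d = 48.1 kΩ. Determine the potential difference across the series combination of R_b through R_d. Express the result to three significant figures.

V ≈ 3.24 mV

Total series resistance ΣR = 16.9 + 21.1 + 9.93 + 48.1 = 96.03 kΩ.
R_{R_b..R_d} = 21.1 + 9.93 + 48.1 = 79.13 kΩ.
Voltage divider: V = V_in · (79.13 / 96.03) = 3.93 × 0.8240 = 3.238 mV.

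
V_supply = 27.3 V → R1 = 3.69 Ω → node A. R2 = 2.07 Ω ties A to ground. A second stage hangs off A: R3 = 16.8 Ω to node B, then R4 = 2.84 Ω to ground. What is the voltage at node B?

Node A sees R2 in parallel with the series input of stage 2, R3 + R4 = 19.64 Ω.
R2 ‖ (R3+R4) = 1.873 Ω.
So V_A = 27.3 × 0.3366 = 9.190 V.
V_B = V_A × 0.1446 = 1.329 V.

V_B ≈ 1.33 V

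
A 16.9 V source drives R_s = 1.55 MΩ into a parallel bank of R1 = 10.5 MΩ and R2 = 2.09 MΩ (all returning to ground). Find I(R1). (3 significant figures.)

Parallel bank: R_p = 1/(1/10.5 + 1/2.09) = 1.743 MΩ.
V_A by voltage divider: V_A = 16.9 × 1.743/(1.55 + 1.743) = 8.945 V.
Branch current I = V_A/R1 = 8.945/10.5 = 0.8519 µA.

I ≈ 0.852 µA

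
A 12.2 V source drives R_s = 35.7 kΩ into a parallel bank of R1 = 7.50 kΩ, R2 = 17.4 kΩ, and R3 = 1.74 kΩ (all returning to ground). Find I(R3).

I ≈ 0.248 mA

Parallel bank: R_p = 1/(1/7.50 + 1/17.4 + 1/1.74) = 1.306 kΩ.
Node voltage V_A = V_s · R_p/(R_s + R_p) = 12.2 × 0.03530 = 0.4307 V.
I(R3) = V_A / R3 = 0.4307/1.74 = 0.2475 mA.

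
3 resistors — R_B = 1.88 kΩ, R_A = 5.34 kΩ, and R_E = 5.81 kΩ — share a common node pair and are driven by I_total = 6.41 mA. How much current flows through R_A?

I ≈ 1.35 mA

Conductances: ΣG = 1/1.88 + 1/5.34 + 1/5.81 = 0.8913 (1/kΩ).
By the current-divider rule, I = I_total · G_k/ΣG = 6.41 × 0.2101 = 1.347 mA.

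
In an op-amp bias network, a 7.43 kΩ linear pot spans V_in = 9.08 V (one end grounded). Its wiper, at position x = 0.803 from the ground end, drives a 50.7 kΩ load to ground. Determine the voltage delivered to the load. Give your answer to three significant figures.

V_out ≈ 7.13 V

Split the track: R_lower = x·R_p = 5.966 kΩ, R_upper = (1−x)·R_p = 1.464 kΩ.
(x·R_p) ‖ R_L = 5.338 kΩ.
Then V_out = V_in · 5.338/(1.464 + 5.338) = 7.126 V.
(Unloaded: V_out = x·V_in = 7.29 V.)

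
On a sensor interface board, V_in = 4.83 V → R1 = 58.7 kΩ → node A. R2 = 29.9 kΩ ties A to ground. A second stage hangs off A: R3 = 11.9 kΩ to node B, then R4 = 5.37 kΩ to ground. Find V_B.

Looking into the second stage from A: R3 + R4 = 17.27 kΩ appears in parallel with R2.
Effective lower resistance at A: R2 ‖ 17.27 = 10.95 kΩ.
First divider: V_A = V_in · 10.95/(58.7 + 10.95) = 0.7592 V.
Then the unloaded second divider: V_B = V_A × R4/(R3+R4) = 0.7592 × 0.3109 = 0.2361 V.

V_B ≈ 0.236 V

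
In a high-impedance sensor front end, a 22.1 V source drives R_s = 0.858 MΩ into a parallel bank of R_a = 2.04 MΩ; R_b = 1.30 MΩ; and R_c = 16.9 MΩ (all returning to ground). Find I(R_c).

Equivalent of the parallel group: R_p = 0.7584 MΩ.
Node voltage V_A = V_in · R_p/(R_s + R_p) = 22.1 × 0.4692 = 10.37 V.
I(R_c) = V_A / R_c = 10.37/16.9 = 0.6135 µA.
(Equivalently: I_total = 13.67 µA, then current-divider fraction G_k/ΣG = 0.04487.)

I ≈ 0.614 µA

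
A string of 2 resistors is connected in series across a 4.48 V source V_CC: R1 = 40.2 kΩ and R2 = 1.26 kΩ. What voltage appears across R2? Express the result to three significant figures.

V ≈ 0.136 V

ΣR = 40.2 + 1.26 = 41.46 kΩ.
By the voltage-divider rule, V = 4.48 × 1.260/41.46 = 0.1362 V.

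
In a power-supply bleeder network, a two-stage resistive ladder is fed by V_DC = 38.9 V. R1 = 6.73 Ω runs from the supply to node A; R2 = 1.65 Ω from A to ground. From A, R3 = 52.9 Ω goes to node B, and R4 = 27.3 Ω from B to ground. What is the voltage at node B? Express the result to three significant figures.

V_B ≈ 2.56 V

Looking into the second stage from A: R3 + R4 = 80.20 Ω appears in parallel with R2.
R2 ‖ (R3+R4) = 1.617 Ω.
First divider: V_A = V_DC · 1.617/(6.73 + 1.617) = 7.535 V.
V_B = V_A × 0.3404 = 2.565 V.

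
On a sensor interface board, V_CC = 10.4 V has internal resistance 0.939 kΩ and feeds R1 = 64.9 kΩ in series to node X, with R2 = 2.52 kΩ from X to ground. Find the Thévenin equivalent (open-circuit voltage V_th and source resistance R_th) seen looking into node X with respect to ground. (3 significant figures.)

V_th ≈ 0.383 V, R_th ≈ 2.43 kΩ

R1' = 0.939 + 64.9 = 65.84 kΩ (source resistance + R1).
With X open, the divider is unloaded: V_th = 10.4 × 2.52/68.36 = 0.3834 V.
Looking into X with the source shorted: R_th = R1'·R2/(R1'+R2) = 65.84 × 2.52/68.36 = 2.427 kΩ.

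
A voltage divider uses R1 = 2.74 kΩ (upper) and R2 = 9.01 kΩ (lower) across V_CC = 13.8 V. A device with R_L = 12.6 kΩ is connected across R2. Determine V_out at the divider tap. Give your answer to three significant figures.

First combine the lower leg with the load: R2 ‖ R_L = 5.253 kΩ.
Then V_out = V_CC · R2'/(R1 + R2') = 13.8 × 5.253/7.993 = 9.070 V.
(Unloaded it would be 10.6 V; the load pulls it down.)

V_out ≈ 9.07 V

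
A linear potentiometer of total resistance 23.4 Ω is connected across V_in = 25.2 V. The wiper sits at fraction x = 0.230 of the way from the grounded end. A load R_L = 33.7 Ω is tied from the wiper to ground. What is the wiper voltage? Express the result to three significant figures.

The pot divides into 18.02 Ω above the wiper and 5.382 Ω below.
(x·R_p) ‖ R_L = 4.641 Ω.
Loaded-divider output: V_out = 25.2 × 0.2048 = 5.161 V.

V_out ≈ 5.16 V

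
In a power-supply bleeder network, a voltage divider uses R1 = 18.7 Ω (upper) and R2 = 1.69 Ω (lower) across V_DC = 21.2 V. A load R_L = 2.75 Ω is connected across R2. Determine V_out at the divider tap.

The load sits in parallel with R2, giving an effective lower resistance R2' = R2·R_L/(R2+R_L) = 1.047 Ω.
Voltage divider with the loaded lower leg: V_out = 21.2 × 1.047/(18.7 + 1.047) = 21.2 × 0.05301 = 1.124 V.

V_out ≈ 1.12 V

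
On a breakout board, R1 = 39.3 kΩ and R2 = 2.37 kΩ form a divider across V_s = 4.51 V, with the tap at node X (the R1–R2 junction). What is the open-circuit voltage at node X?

With X open, the divider is unloaded: V_th = 4.51 × 2.37/41.67 = 0.2565 V.

V_th ≈ 0.257 V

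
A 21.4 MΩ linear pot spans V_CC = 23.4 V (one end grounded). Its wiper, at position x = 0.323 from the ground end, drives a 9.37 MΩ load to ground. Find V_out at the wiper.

V_out ≈ 5.04 V

Split the track: R_lower = x·R_p = 6.912 MΩ, R_upper = (1−x)·R_p = 14.49 MΩ.
R_L loads the lower segment: effective lower R = 3.978 MΩ.
V_out = 23.4 × 3.978/(14.49 + 3.978) = 5.041 V.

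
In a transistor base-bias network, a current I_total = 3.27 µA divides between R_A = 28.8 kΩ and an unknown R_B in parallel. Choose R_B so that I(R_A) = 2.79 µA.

The fraction through R_A equals R_B/(R_A+R_B).
2.79/3.27 = R_B/(R_A + R_B) → R_B = R_A · (0.8532)/(1 − 0.8532) = 28.8 × 5.812 = 167.4 kΩ.

R_B ≈ 167 kΩ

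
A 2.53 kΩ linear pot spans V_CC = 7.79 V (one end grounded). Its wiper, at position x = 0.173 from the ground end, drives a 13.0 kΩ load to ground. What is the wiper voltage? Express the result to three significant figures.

Split the track: R_lower = x·R_p = 0.4377 kΩ, R_upper = (1−x)·R_p = 2.092 kΩ.
(x·R_p) ‖ R_L = 0.4234 kΩ.
Loaded-divider output: V_out = 7.79 × 0.1683 = 1.311 V.

V_out ≈ 1.31 V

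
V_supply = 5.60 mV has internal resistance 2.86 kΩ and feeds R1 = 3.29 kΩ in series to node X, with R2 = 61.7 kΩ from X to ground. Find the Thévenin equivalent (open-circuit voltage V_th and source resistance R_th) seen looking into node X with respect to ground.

V_th ≈ 5.09 mV, R_th ≈ 5.59 kΩ

R1' = 2.86 + 3.29 = 6.150 kΩ (source resistance + R1).
V_th is the unloaded tap voltage: V_supply · R2/(R1'+R2) = 5.60 × 0.9094 = 5.092 mV.
With V_supply suppressed (replaced by a short), R_th = R1' ‖ R2 = (6.150 × 61.7)/(6.150 + 61.7) = 5.593 kΩ.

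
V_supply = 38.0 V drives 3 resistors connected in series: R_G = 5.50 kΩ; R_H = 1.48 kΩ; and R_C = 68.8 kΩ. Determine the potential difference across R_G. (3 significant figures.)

V ≈ 2.76 V

Total series resistance ΣR = 5.50 + 1.48 + 68.8 = 75.78 kΩ.
Voltage divider: V = V_supply · (5.500 / 75.78) = 38.0 × 0.07258 = 2.758 V.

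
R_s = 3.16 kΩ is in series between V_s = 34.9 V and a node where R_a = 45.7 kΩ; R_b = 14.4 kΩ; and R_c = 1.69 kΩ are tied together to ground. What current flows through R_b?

Parallel bank: R_p = 1/(1/45.7 + 1/14.4 + 1/1.69) = 1.464 kΩ.
V_A = 34.9 × 1.464/4.624 = 11.05 V.
Branch current I = V_A/R_b = 11.05/14.4 = 0.7674 mA.

I ≈ 0.767 mA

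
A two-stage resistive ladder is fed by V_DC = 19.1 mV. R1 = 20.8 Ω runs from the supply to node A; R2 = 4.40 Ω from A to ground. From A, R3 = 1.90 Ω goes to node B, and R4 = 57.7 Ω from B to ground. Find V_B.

V_B ≈ 3.04 mV

The second stage (R3 + R4 = 59.60 Ω) loads node A in parallel with R2.
Effective lower resistance at A: R2 ‖ 59.60 = 4.098 Ω.
V_A = 19.1 × 4.098/(20.8 + 4.098) = 3.143 mV.
V_B = V_A × 0.9681 = 3.043 mV.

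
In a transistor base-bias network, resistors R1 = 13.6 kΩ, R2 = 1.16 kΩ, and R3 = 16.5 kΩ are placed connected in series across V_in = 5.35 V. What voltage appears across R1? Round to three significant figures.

Total series resistance ΣR = 13.6 + 1.16 + 16.5 = 31.26 kΩ.
V = V_in · R/ΣR = 5.35 × 0.4351 = 2.328 V.

V ≈ 2.33 V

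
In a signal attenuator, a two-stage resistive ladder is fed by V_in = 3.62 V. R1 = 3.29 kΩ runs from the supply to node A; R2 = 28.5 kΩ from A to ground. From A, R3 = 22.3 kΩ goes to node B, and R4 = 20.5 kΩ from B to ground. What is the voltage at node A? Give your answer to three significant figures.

V_A ≈ 3.04 V

Looking into the second stage from A: R3 + R4 = 42.80 kΩ appears in parallel with R2.
R2 ‖ (R3+R4) = 17.11 kΩ.
First divider: V_A = V_in · 17.11/(3.29 + 17.11) = 3.036 V.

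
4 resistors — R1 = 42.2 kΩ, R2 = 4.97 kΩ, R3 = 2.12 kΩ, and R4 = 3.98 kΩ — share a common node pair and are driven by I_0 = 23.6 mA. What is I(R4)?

I ≈ 6.26 mA

ΣG = 1/42.2 + 1/4.97 + 1/2.12 + 1/3.98 = 0.9479.
R4 takes the fraction G_k/ΣG = 0.2513/0.9479 = 0.2651, so I = 23.6 × 0.2651 = 6.256 mA.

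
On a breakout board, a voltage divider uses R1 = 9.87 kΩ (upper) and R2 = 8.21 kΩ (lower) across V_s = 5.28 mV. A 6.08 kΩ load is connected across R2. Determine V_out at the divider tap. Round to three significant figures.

R2 ‖ R_L = (8.21 × 6.08)/(8.21 + 6.08) = 3.493 kΩ.
Now apply the divider: V_out = 5.28 × 0.2614 = 1.380 mV.
(Unloaded it would be 2.40 mV; the load pulls it down.)

V_out ≈ 1.38 mV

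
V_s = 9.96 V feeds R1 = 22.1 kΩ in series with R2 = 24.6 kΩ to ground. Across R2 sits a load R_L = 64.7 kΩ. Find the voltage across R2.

V_out ≈ 4.45 V

The load sits in parallel with R2, giving an effective lower resistance R2' = R2·R_L/(R2+R_L) = 17.82 kΩ.
Voltage divider with the loaded lower leg: V_out = 9.96 × 17.82/(22.1 + 17.82) = 9.96 × 0.4464 = 4.447 V.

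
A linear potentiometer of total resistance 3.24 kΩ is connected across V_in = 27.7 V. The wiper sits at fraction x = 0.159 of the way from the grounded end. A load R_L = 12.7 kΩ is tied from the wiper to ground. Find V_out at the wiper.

V_out ≈ 4.26 V

Split the track: R_lower = x·R_p = 0.5152 kΩ, R_upper = (1−x)·R_p = 2.725 kΩ.
(x·R_p) ‖ R_L = 0.4951 kΩ.
Loaded-divider output: V_out = 27.7 × 0.1538 = 4.259 V.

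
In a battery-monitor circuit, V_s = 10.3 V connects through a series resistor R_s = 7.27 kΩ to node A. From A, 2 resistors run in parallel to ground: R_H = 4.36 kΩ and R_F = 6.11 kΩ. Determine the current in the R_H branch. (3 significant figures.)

I ≈ 0.612 mA

Equivalent of the parallel group: R_p = 2.544 kΩ.
V_A by voltage divider: V_A = 10.3 × 2.544/(7.27 + 2.544) = 2.670 V.
I(R_H) = V_A / R_H = 2.670/4.36 = 0.6124 mA.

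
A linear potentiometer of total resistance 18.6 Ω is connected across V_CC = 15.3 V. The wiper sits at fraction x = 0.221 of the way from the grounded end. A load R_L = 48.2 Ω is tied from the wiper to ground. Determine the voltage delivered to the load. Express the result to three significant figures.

V_out ≈ 3.17 V

The pot divides into 14.49 Ω above the wiper and 4.111 Ω below.
Lower segment in parallel with the load: 4.111 ‖ 48.2 = 3.788 Ω.
Loaded-divider output: V_out = 15.3 × 0.2072 = 3.171 V.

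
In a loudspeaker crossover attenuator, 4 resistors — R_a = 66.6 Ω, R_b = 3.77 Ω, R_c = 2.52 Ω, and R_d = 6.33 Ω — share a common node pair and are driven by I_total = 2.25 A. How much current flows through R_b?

Conductances: ΣG = 1/66.6 + 1/3.77 + 1/2.52 + 1/6.33 = 0.8351 (1/Ω).
By the current-divider rule, I = I_total · G_k/ΣG = 2.25 × 0.3176 = 0.7147 A.

I ≈ 0.715 A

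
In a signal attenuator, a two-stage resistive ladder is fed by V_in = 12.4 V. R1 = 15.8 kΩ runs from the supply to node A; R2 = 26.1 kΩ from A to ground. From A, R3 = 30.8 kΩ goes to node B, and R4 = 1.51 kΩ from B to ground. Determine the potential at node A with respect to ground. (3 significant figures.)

The second stage (R3 + R4 = 32.31 kΩ) loads node A in parallel with R2.
Effective lower resistance at A: R2 ‖ 32.31 = 14.44 kΩ.
V_A = 12.4 × 14.44/(15.8 + 14.44) = 5.921 V.

V_A ≈ 5.92 V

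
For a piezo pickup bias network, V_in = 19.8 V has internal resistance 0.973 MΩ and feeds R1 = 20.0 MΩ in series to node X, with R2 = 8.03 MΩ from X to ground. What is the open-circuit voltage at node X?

V_th ≈ 5.48 V

R1' = 0.973 + 20.0 = 20.97 MΩ (source resistance + R1).
With X open, the divider is unloaded: V_th = 19.8 × 8.03/29.00 = 5.482 V.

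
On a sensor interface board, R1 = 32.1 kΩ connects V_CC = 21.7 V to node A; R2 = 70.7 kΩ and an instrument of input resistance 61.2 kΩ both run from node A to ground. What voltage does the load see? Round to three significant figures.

V_out ≈ 11.0 V

First combine the lower leg with the load: R2 ‖ R_L = 32.80 kΩ.
Voltage divider with the loaded lower leg: V_out = 21.7 × 32.80/(32.1 + 32.80) = 21.7 × 0.5054 = 10.97 V.
(Unloaded it would be 14.9 V; the load pulls it down.)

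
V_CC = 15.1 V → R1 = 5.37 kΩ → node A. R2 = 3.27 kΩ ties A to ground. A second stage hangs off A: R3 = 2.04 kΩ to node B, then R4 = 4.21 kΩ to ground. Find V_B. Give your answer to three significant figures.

V_B ≈ 2.90 V

Node A sees R2 in parallel with the series input of stage 2, R3 + R4 = 6.250 kΩ.
R2 ‖ (R3+R4) = 2.147 kΩ.
V_A = 15.1 × 2.147/(5.37 + 2.147) = 4.313 V.
Then the unloaded second divider: V_B = V_A × R4/(R3+R4) = 4.313 × 0.6736 = 2.905 V.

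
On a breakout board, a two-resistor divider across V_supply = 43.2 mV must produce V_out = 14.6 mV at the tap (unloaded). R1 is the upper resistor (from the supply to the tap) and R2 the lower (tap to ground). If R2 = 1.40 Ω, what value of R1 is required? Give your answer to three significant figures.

R1 ≈ 2.74 Ω

Required fraction k = V_out/V_supply = 0.3380.
Rearranging, R1 = R2·(1−k)/k = 1.40 × 1.959 = 2.742 Ω.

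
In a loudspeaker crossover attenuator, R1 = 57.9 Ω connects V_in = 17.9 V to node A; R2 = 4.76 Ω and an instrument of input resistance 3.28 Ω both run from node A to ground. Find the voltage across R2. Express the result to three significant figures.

V_out ≈ 0.581 V

First combine the lower leg with the load: R2 ‖ R_L = 1.942 Ω.
Now apply the divider: V_out = 17.9 × 0.03245 = 0.5809 V.
(Unloaded it would be 1.36 V; the load pulls it down.)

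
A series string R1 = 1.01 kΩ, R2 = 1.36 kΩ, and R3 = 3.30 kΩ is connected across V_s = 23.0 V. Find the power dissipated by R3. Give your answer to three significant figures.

ΣR = 5.670 kΩ → I = 23.0/5.670 = 4.056 mA.
P = I²R = 16.45 × 3.30 = 54.30 mW.

P ≈ 54.3 mW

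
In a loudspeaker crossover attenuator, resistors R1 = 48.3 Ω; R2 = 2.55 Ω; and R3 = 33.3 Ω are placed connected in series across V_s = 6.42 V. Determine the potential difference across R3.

ΣR = 48.3 + 2.55 + 33.3 = 84.15 Ω.
Voltage divider: V = V_s · (33.30 / 84.15) = 6.42 × 0.3957 = 2.541 V.

V ≈ 2.54 V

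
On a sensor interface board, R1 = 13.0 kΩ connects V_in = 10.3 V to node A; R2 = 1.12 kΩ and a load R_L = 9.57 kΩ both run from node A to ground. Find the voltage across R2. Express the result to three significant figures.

V_out ≈ 0.738 V

First combine the lower leg with the load: R2 ‖ R_L = 1.003 kΩ.
Voltage divider with the loaded lower leg: V_out = 10.3 × 1.003/(13.0 + 1.003) = 10.3 × 0.07160 = 0.7375 V.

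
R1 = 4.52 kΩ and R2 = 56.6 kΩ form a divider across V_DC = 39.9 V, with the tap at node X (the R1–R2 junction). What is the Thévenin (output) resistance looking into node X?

Zeroing V_DC shorts the top of R1 to ground, so R_th = R1 ‖ R2 = 4.186 kΩ.

R_th ≈ 4.19 kΩ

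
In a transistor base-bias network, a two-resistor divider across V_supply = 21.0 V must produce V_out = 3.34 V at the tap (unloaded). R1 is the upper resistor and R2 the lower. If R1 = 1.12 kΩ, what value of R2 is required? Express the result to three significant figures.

R2 ≈ 0.212 kΩ

Required fraction k = V_out/V_supply = 0.1590.
R2 = R1 · 0.1590/(1 − 0.1590) = 0.2118 kΩ.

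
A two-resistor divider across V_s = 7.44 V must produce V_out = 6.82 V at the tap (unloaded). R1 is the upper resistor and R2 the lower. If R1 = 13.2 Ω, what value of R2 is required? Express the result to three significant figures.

R2 ≈ 145 Ω

Required fraction k = V_out/V_s = 0.9167.
Rearranging, R2 = R1·k/(1−k) = 13.2 × 11.00 = 145.2 Ω.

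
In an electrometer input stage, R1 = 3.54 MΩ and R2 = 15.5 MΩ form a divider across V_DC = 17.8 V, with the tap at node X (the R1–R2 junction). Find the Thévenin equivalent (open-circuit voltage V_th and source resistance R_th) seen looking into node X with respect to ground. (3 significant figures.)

V_th is the unloaded tap voltage: V_DC · R2/(R1+R2) = 17.8 × 0.8141 = 14.49 V.
Looking into X with the source shorted: R_th = R1·R2/(R1+R2) = 3.540 × 15.5/19.04 = 2.882 MΩ.

V_th ≈ 14.5 V, R_th ≈ 2.88 MΩ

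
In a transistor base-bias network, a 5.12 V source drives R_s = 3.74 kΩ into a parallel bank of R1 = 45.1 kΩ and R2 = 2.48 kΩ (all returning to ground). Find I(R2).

Parallel bank: R_p = 1/(1/45.1 + 1/2.48) = 2.351 kΩ.
V_A = 5.12 × 2.351/6.091 = 1.976 V.
I(R2) = V_A / R2 = 1.976/2.48 = 0.7968 mA.

I ≈ 0.797 mA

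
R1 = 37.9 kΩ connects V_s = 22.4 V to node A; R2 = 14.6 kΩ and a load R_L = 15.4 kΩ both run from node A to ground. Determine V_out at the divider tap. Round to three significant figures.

V_out ≈ 3.70 V

The load sits in parallel with R2, giving an effective lower resistance R2' = R2·R_L/(R2+R_L) = 7.495 kΩ.
Then V_out = V_s · R2'/(R1 + R2') = 22.4 × 7.495/45.39 = 3.698 V.
(Unloaded it would be 6.23 V; the load pulls it down.)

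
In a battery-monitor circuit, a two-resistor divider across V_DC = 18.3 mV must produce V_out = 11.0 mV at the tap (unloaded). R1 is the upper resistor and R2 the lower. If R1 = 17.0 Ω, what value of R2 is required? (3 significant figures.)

The divider ratio is R2/(R1+R2) = 11.0/18.3 = 0.6011.
So R2 = R1 · V_out/(V_DC − V_out) = 17.0 × 11.0/(18.3 − 11.0) = 17.0 × 1.507 = 25.62 Ω.

R2 ≈ 25.6 Ω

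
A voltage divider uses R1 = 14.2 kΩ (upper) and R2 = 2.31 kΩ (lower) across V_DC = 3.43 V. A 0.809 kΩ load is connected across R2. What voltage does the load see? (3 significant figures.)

V_out ≈ 0.139 V

First combine the lower leg with the load: R2 ‖ R_L = 0.5992 kΩ.
Now apply the divider: V_out = 3.43 × 0.04049 = 0.1389 V.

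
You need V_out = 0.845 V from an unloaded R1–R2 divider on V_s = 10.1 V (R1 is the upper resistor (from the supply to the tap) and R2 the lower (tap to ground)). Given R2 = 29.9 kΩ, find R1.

R1 ≈ 327 kΩ

Required fraction k = V_out/V_s = 0.08366.
Rearranging, R1 = R2·(1−k)/k = 29.9 × 10.95 = 327.5 kΩ.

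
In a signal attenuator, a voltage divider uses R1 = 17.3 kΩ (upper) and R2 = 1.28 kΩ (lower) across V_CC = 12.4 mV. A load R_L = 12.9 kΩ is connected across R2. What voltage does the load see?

The load sits in parallel with R2, giving an effective lower resistance R2' = R2·R_L/(R2+R_L) = 1.164 kΩ.
Now apply the divider: V_out = 12.4 × 0.06306 = 0.7820 mV.

V_out ≈ 0.782 mV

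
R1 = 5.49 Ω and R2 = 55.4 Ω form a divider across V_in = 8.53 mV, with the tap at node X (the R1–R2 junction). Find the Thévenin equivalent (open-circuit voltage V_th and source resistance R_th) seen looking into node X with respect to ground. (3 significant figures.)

V_th ≈ 7.76 mV, R_th ≈ 5.00 Ω

V_th is the unloaded tap voltage: V_in · R2/(R1+R2) = 8.53 × 0.9098 = 7.761 mV.
Looking into X with the source shorted: R_th = R1·R2/(R1+R2) = 5.490 × 55.4/60.89 = 4.995 Ω.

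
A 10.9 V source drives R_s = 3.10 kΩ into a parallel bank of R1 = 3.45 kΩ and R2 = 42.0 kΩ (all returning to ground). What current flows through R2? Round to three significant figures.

I ≈ 0.132 mA

Parallel bank: R_p = 1/(1/3.45 + 1/42.0) = 3.188 kΩ.
V_A = 10.9 × 3.188/6.288 = 5.526 V.
Branch current I = V_A/R2 = 5.526/42.0 = 0.1316 mA.
(Check via current divider: I_total = 1.733 mA; share G_k/ΣG = 0.07591 → same result.)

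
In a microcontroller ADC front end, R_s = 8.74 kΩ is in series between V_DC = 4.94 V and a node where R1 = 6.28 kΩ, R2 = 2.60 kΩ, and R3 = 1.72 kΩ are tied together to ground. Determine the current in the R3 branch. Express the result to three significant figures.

Parallel bank: R_p = 1/(1/6.28 + 1/2.60 + 1/1.72) = 0.8887 kΩ.
V_A by voltage divider: V_A = 4.94 × 0.8887/(8.74 + 0.8887) = 0.4559 V.
I(R3) = V_A / R3 = 0.4559/1.72 = 0.2651 mA.
(Equivalently: I_total = 0.5130 mA, then current-divider fraction G_k/ΣG = 0.5167.)

I ≈ 0.265 mA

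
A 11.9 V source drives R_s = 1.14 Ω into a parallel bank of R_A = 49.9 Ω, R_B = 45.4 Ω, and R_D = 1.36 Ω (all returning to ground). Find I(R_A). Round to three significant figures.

I ≈ 0.126 A

Equivalent of the parallel group: R_p = 1.286 Ω.
V_A = 11.9 × 1.286/2.426 = 6.309 V.
Branch current I = V_A/R_A = 6.309/49.9 = 0.1264 A.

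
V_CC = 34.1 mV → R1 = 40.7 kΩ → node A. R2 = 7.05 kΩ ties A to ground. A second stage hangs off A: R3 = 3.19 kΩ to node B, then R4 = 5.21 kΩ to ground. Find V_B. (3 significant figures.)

Node A sees R2 in parallel with the series input of stage 2, R3 + R4 = 8.400 kΩ.
Effective lower resistance at A: R2 ‖ 8.400 = 3.833 kΩ.
V_A = 34.1 × 3.833/(40.7 + 3.833) = 2.935 mV.
V_B = V_A × 0.6202 = 1.820 mV.

V_B ≈ 1.82 mV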